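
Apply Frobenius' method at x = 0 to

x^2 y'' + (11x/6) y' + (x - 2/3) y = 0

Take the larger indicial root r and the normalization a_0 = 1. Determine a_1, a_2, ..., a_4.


Write in Frobenius form y'' + (p(x)/x) y' + (q(x)/x^2) y = 0:
  p(x) = 11/6,  q(x) = x - 2/3.
Indicial equation: r(r-1) + (11/6) r + (-2/3) = 0 -> roots r_1 = 1/2, r_2 = -4/3.
Take r = r_1 = 1/2. Let y(x) = x^r sum_{n>=0} a_n x^n with a_0 = 1.
Substitute y = x^r sum a_n x^n and match x^{r+n}. The recurrence is
  D(n) a_n + 1 a_{n-1} = 0,  where D(n) = (r+n)(r+n-1) + (11/6)(r+n) + (-2/3).
  a_n = -1 / D(n) * a_{n-1}.
Since the indicial polynomial factors as (r - r_1)(r - r_2), D(n) = (r_1 + n - r_1)(r_1 + n - r_2) = n(n + 11/6).
Evaluating step by step (a_0 = 1):
  n = 1: D(1) = 1(1 + 11/6) = 17/6; numerator = -1(1) = -1; a_1 = (-1)/(17/6) = -6/17
  n = 2: D(2) = 2(2 + 11/6) = 23/3; numerator = -1(-6/17) = 6/17; a_2 = (6/17)/(23/3) = 18/391
  n = 3: D(3) = 3(3 + 11/6) = 29/2; numerator = -1(18/391) = -18/391; a_3 = (-18/391)/(29/2) = -36/11339
  n = 4: D(4) = 4(4 + 11/6) = 70/3; numerator = -1(-36/11339) = 36/11339; a_4 = (36/11339)/(70/3) = 54/396865

r = 1/2; a_0 = 1; a_1 = -6/17; a_2 = 18/391; a_3 = -36/11339; a_4 = 54/396865


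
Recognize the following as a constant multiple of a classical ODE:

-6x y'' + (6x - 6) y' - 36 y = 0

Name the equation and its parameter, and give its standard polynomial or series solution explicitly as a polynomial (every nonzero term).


All three coefficients share the factor -6; dividing through by -6 gives  x y'' + (1 - x) y' + 6 y = 0.
This matches the Laguerre equation x y'' + (1 - x) y' + n y = 0 with n = 6; the polynomial solution is L_6(x).
With y = sum_k a_k x^k, matching x^k gives (k+1)k a_{k+1} + (k+1) a_{k+1} - k a_k + n a_k = 0, i.e. (k+1)^2 a_{k+1} = (k - n) a_k = (k - 6) a_k. The right side vanishes at k = 6, so the series terminates at degree 6.
Standard normalization L_n(0) = 1 gives a_0 = 1. Work upward with a_{k+1} = (k - 6) a_k / (k+1)^2:
  a_1 = (0 - 6)(1) / 1^2 = -6/1 = -6
  a_2 = (1 - 6)(-6) / 2^2 = 30/4 = 15/2
  a_3 = (2 - 6)(15/2) / 3^2 = -30/9 = -10/3
  a_4 = (3 - 6)(-10/3) / 4^2 = 10/16 = 5/8
  a_5 = (4 - 6)(5/8) / 5^2 = (-5/4)/25 = -1/20
  a_6 = (5 - 6)(-1/20) / 6^2 = (1/20)/36 = 1/720
Hence L_6(x) = x^6/720 - x^5/20 + 5 x^4/8 - 10 x^3/3 + 15 x^2/2 - 6 x + 1.

L_6(x); series = x^6/720 - x^5/20 + 5 x^4/8 - 10 x^3/3 + 15 x^2/2 - 6 x + 1


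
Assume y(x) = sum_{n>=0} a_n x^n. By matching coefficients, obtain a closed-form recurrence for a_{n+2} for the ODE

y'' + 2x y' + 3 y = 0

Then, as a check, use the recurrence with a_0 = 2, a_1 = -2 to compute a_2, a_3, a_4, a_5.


Substitute y = sum_n a_n x^n.
y''(x) has coefficient (n+2)(n+1) a_{n+2} at x^n;
2 x y'(x) has coefficient 2 n a_n at x^n (shift);
3 y(x) has coefficient 3 a_n at x^n.
Matching x^n: (n+2)(n+1) a_{n+2} + (2n + 3) a_n = 0.
Thus a_{n+2} = (-2n - 3) / ((n+1)(n+2)) * a_n.

Check with a_0 = 2, a_1 = -2 (apply the recurrence for n = 0, 1, 2, 3): a_0 = 2, a_1 = -2, a_2 = -3, a_3 = 5/3, a_4 = 7/4, a_5 = -3/4.

a_(n+2) = (-2n - 3) / ((n+1)(n+2)) * a_n; check: a_0 = 2, a_1 = -2, a_2 = -3, a_3 = 5/3, a_4 = 7/4, a_5 = -3/4


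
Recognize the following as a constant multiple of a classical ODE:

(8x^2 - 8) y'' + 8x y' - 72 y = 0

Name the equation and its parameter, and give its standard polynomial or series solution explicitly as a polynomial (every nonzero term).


All three coefficients share the factor -8; dividing through by -8 gives  (1 - x^2) y'' - x y' + 9 y = 0.
This matches the Chebyshev equation (1 - x^2) y'' - x y' + n^2 y = 0 (note the -x y' term, not -2x y') with n^2 = 9, so n = 3; the polynomial solution is T_3(x).
With y = sum_k a_k x^k, matching x^k gives (k+2)(k+1) a_{k+2} = (k^2 - n^2) a_k = (k - 3)(k + 3) a_k. The right side vanishes at k = 3, so the series with the parity of 3 terminates at degree 3.
Standard normalization: leading coefficient of T_n is 2^(n-1), so a_3 = 2^2 = 4. Work downward with a_k = (k+1)(k+2) a_{k+2} / ((k - 3)(k + 3)):
  a_1 = (2)(3)(4) / ((1 - 3)(1 + 3)) = 24/(-8) = -3
Hence T_3(x) = 4 x^3 - 3 x.

T_3(x); series = 4 x^3 - 3 x


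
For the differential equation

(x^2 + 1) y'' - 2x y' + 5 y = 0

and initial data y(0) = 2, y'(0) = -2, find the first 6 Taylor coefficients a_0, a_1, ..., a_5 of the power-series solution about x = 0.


Ansatz: y(x) = sum_{n>=0} a_n x^n, so y'(x) = sum_{n>=1} n a_n x^(n-1) and y''(x) = sum_{n>=2} n(n-1) a_n x^(n-2).
Substitute into P(x) y'' + Q(x) y' + R(x) y = 0 with P(x) = x^2 + 1, Q(x) = -2x, R(x) = 5, and match powers of x.
Initial conditions: a_0 = 2, a_1 = -2.
Setting the coefficient of each power of x to zero and solving order by order (substituting the coefficients already found):
  x^0: 2 a_2 + 5 a_0 = 0  ->  2 a_2 = -5 a_0 = -10  ->  a_2 = -5
  x^1: 6 a_3 + 3 a_1 = 0  ->  6 a_3 = -3 a_1 = 6  ->  a_3 = 1
  x^2: 12 a_4 + 3 a_2 = 0  ->  12 a_4 = -3 a_2 = 15  ->  a_4 = 5/4
  x^3: 20 a_5 + 5 a_3 = 0  ->  20 a_5 = -5 a_3 = -5  ->  a_5 = -1/4
Truncated series: y(x) = 2 - 2 x - 5 x^2 + x^3 + (5/4) x^4 - (1/4) x^5 + O(x^6).

a_0 = 2; a_1 = -2; a_2 = -5; a_3 = 1; a_4 = 5/4; a_5 = -1/4


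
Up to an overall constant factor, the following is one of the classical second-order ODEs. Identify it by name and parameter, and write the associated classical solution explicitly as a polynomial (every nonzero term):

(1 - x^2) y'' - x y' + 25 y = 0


The equation is already in a standard form:  (1 - x^2) y'' - x y' + 25 y = 0.
This matches the Chebyshev equation (1 - x^2) y'' - x y' + n^2 y = 0 (note the -x y' term, not -2x y') with n^2 = 25, so n = 5; the polynomial solution is T_5(x).
With y = sum_k a_k x^k, matching x^k gives (k+2)(k+1) a_{k+2} = (k^2 - n^2) a_k = (k - 5)(k + 5) a_k. The right side vanishes at k = 5, so the series with the parity of 5 terminates at degree 5.
Standard normalization: leading coefficient of T_n is 2^(n-1), so a_5 = 2^4 = 16. Work downward with a_k = (k+1)(k+2) a_{k+2} / ((k - 5)(k + 5)):
  a_3 = (4)(5)(16) / ((3 - 5)(3 + 5)) = 320/(-16) = -20
  a_1 = (2)(3)(-20) / ((1 - 5)(1 + 5)) = -120/(-24) = 5
Hence T_5(x) = 16 x^5 - 20 x^3 + 5 x.

T_5(x); series = 16 x^5 - 20 x^3 + 5 x


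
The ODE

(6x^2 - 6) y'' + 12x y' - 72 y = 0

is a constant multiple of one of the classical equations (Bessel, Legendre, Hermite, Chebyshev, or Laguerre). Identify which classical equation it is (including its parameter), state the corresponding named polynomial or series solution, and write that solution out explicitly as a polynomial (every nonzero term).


All three coefficients share the factor -6; dividing through by -6 gives  (1 - x^2) y'' - 2x y' + 12 y = 0.
This matches the Legendre equation (1 - x^2) y'' - 2x y' + n(n+1) y = 0 (note the -2x y' term) with n(n+1) = 12, so n = 3; the polynomial solution is P_3(x).
With y = sum_k a_k x^k, matching x^k gives (k+2)(k+1) a_{k+2} = [k(k+1) - n(n+1)] a_k = (k - 3)(k + 4) a_k. The right side vanishes at k = 3, so the series with the parity of 3 terminates at degree 3.
Standard normalization (P_n(1) = 1): leading coefficient (2n)!/(2^n (n!)^2) = 720/(8*36) = 5/2, so a_3 = 5/2. Work downward with a_k = (k+1)(k+2) a_{k+2} / ((k - 3)(k + 4)):
  a_1 = (2)(3)(5/2) / ((1 - 3)(1 + 4)) = 15/(-10) = -3/2
Hence P_3(x) = 5 x^3/2 - 3 x/2.

P_3(x); series = 5 x^3/2 - 3 x/2


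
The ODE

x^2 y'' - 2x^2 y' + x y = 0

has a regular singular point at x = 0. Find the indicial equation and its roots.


Divide by x^2 to reach normal form y'' + P_1(x) y' + P_2(x) y = 0 with P_1(x) = -2 and P_2(x) = 1/x.
x = 0 is a singular point because the y-coefficient 1/x has a pole at x = 0.
It is a regular singular point because x P_1(x) = p(x) = -2x and x^2 P_2(x) = q(x) = x are polynomials, hence analytic at x = 0.
p(0) = 0,  q(0) = 0.
Indicial equation: r(r-1) + p(0) r + q(0) = 0, i.e. r^2 + (p(0) - 1) r + q(0) = 0, i.e. r^2 - 1 r = 0.
Discriminant: (-1)^2 - 4(0) = 1, so r = (1 ± 1)/2.
Solving: r_1 = 1, r_2 = 0.

indicial: r^2 - 1 r = 0; roots r_1 = 1, r_2 = 0


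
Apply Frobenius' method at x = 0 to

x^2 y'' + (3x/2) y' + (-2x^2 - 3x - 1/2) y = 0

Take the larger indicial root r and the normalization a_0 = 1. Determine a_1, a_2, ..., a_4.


Write in Frobenius form y'' + (p(x)/x) y' + (q(x)/x^2) y = 0:
  p(x) = 3/2,  q(x) = -2x^2 - 3x - 1/2.
Indicial equation: r(r-1) + (3/2) r + (-1/2) = 0 -> roots r_1 = 1/2, r_2 = -1.
Take r = r_1 = 1/2. Let y(x) = x^r sum_{n>=0} a_n x^n with a_0 = 1.
Substitute y = x^r sum a_n x^n and match x^{r+n}. The recurrence is
  D(n) a_n - 3 a_{n-1} - 2 a_{n-2} = 0,  where D(n) = (r+n)(r+n-1) + (3/2)(r+n) + (-1/2).
  a_n = [3 a_{n-1} + 2 a_{n-2}] / D(n).
Since the indicial polynomial factors as (r - r_1)(r - r_2), D(n) = (r_1 + n - r_1)(r_1 + n - r_2) = n(n + 3/2).
Evaluating step by step (a_0 = 1):
  n = 1: D(1) = 1(1 + 3/2) = 5/2; numerator = 3(1) = 3; a_1 = (3)/(5/2) = 6/5
  n = 2: D(2) = 2(2 + 3/2) = 7; numerator = 3(6/5) + 2(1) = 28/5; a_2 = (28/5)/(7) = 4/5
  n = 3: D(3) = 3(3 + 3/2) = 27/2; numerator = 3(4/5) + 2(6/5) = 24/5; a_3 = (24/5)/(27/2) = 16/45
  n = 4: D(4) = 4(4 + 3/2) = 22; numerator = 3(16/45) + 2(4/5) = 8/3; a_4 = (8/3)/(22) = 4/33

r = 1/2; a_0 = 1; a_1 = 6/5; a_2 = 4/5; a_3 = 16/45; a_4 = 4/33


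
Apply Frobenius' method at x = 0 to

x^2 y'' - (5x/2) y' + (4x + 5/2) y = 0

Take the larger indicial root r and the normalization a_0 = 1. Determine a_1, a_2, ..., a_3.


Write in Frobenius form y'' + (p(x)/x) y' + (q(x)/x^2) y = 0:
  p(x) = -5/2,  q(x) = 4x + 5/2.
Indicial equation: r(r-1) + (-5/2) r + (5/2) = 0 -> roots r_1 = 5/2, r_2 = 1.
Take r = r_1 = 5/2. Let y(x) = x^r sum_{n>=0} a_n x^n with a_0 = 1.
Substitute y = x^r sum a_n x^n and match x^{r+n}. The recurrence is
  D(n) a_n + 4 a_{n-1} = 0,  where D(n) = (r+n)(r+n-1) + (-5/2)(r+n) + (5/2).
  a_n = -4 / D(n) * a_{n-1}.
Since the indicial polynomial factors as (r - r_1)(r - r_2), D(n) = (r_1 + n - r_1)(r_1 + n - r_2) = n(n + 3/2).
Evaluating step by step (a_0 = 1):
  n = 1: D(1) = 1(1 + 3/2) = 5/2; numerator = -4(1) = -4; a_1 = (-4)/(5/2) = -8/5
  n = 2: D(2) = 2(2 + 3/2) = 7; numerator = -4(-8/5) = 32/5; a_2 = (32/5)/(7) = 32/35
  n = 3: D(3) = 3(3 + 3/2) = 27/2; numerator = -4(32/35) = -128/35; a_3 = (-128/35)/(27/2) = -256/945

r = 5/2; a_0 = 1; a_1 = -8/5; a_2 = 32/35; a_3 = -256/945


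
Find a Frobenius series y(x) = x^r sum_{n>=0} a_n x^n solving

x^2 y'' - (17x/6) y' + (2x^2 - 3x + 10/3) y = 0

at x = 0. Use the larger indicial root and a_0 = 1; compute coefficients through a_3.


Write in Frobenius form y'' + (p(x)/x) y' + (q(x)/x^2) y = 0:
  p(x) = -17/6,  q(x) = 2x^2 - 3x + 10/3.
Indicial equation: r(r-1) + (-17/6) r + (10/3) = 0 -> roots r_1 = 5/2, r_2 = 4/3.
Take r = r_1 = 5/2. Let y(x) = x^r sum_{n>=0} a_n x^n with a_0 = 1.
Substitute y = x^r sum a_n x^n and match x^{r+n}. The recurrence is
  D(n) a_n - 3 a_{n-1} + 2 a_{n-2} = 0,  where D(n) = (r+n)(r+n-1) + (-17/6)(r+n) + (10/3).
  a_n = [3 a_{n-1} - 2 a_{n-2}] / D(n).
Since the indicial polynomial factors as (r - r_1)(r - r_2), D(n) = (r_1 + n - r_1)(r_1 + n - r_2) = n(n + 7/6).
Evaluating step by step (a_0 = 1):
  n = 1: D(1) = 1(1 + 7/6) = 13/6; numerator = 3(1) = 3; a_1 = (3)/(13/6) = 18/13
  n = 2: D(2) = 2(2 + 7/6) = 19/3; numerator = 3(18/13) - 2(1) = 28/13; a_2 = (28/13)/(19/3) = 84/247
  n = 3: D(3) = 3(3 + 7/6) = 25/2; numerator = 3(84/247) - 2(18/13) = -432/247; a_3 = (-432/247)/(25/2) = -864/6175

r = 5/2; a_0 = 1; a_1 = 18/13; a_2 = 84/247; a_3 = -864/6175


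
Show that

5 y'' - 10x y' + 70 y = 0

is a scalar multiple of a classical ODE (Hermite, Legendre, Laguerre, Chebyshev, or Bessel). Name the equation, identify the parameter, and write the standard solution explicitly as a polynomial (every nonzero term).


All three coefficients share the factor 5; dividing through by 5 gives  y'' - 2x y' + 14 y = 0.
This matches the Hermite equation y'' - 2x y' + 2n y = 0 with 2n = 14, so n = 7; the polynomial solution is H_7(x).
With y = sum_k a_k x^k, matching x^k gives (k+2)(k+1) a_{k+2} = 2(k - n) a_k = 2(k - 7) a_k. The right side vanishes at k = 7, so the series with the parity of 7 terminates at degree 7.
Standard normalization: leading coefficient of H_n is 2^n, so a_7 = 2^7 = 128. Work downward with a_k = (k+1)(k+2) a_{k+2} / (2(k - n)):
  a_5 = (6)(7)(128) / (2(5 - 7)) = 5376/(-4) = -1344
  a_3 = (4)(5)(-1344) / (2(3 - 7)) = -26880/(-8) = 3360
  a_1 = (2)(3)(3360) / (2(1 - 7)) = 20160/(-12) = -1680
Hence H_7(x) = 128 x^7 - 1344 x^5 + 3360 x^3 - 1680 x.

H_7(x); series = 128 x^7 - 1344 x^5 + 3360 x^3 - 1680 x


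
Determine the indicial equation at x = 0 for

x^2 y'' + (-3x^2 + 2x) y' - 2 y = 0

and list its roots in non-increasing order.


Divide by x^2 to reach normal form y'' + P_1(x) y' + P_2(x) y = 0 with P_1(x) = -3 + 2/x and P_2(x) = -2/x^2.
x = 0 is a singular point because the y'-coefficient -3 + 2/x has a pole at x = 0 and the y-coefficient -2/x^2 has a pole at x = 0.
It is a regular singular point because x P_1(x) = p(x) = 2 - 3x and x^2 P_2(x) = q(x) = -2 are polynomials, hence analytic at x = 0.
p(0) = 2,  q(0) = -2.
Indicial equation: r(r-1) + p(0) r + q(0) = 0, i.e. r^2 + (p(0) - 1) r + q(0) = 0, i.e. r^2 + 1 r - 2 = 0.
Discriminant: (1)^2 - 4(-2) = 9, so r = (-1 ± 3)/2.
Solving: r_1 = 1, r_2 = -2.

indicial: r^2 + 1 r - 2 = 0; roots r_1 = 1, r_2 = -2


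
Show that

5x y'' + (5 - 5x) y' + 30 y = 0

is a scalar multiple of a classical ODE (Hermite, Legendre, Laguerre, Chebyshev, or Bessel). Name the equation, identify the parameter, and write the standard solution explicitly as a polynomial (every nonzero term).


All three coefficients share the factor 5; dividing through by 5 gives  x y'' + (1 - x) y' + 6 y = 0.
This matches the Laguerre equation x y'' + (1 - x) y' + n y = 0 with n = 6; the polynomial solution is L_6(x).
With y = sum_k a_k x^k, matching x^k gives (k+1)k a_{k+1} + (k+1) a_{k+1} - k a_k + n a_k = 0, i.e. (k+1)^2 a_{k+1} = (k - n) a_k = (k - 6) a_k. The right side vanishes at k = 6, so the series terminates at degree 6.
Standard normalization L_n(0) = 1 gives a_0 = 1. Work upward with a_{k+1} = (k - 6) a_k / (k+1)^2:
  a_1 = (0 - 6)(1) / 1^2 = -6/1 = -6
  a_2 = (1 - 6)(-6) / 2^2 = 30/4 = 15/2
  a_3 = (2 - 6)(15/2) / 3^2 = -30/9 = -10/3
  a_4 = (3 - 6)(-10/3) / 4^2 = 10/16 = 5/8
  a_5 = (4 - 6)(5/8) / 5^2 = (-5/4)/25 = -1/20
  a_6 = (5 - 6)(-1/20) / 6^2 = (1/20)/36 = 1/720
Hence L_6(x) = x^6/720 - x^5/20 + 5 x^4/8 - 10 x^3/3 + 15 x^2/2 - 6 x + 1.

L_6(x); series = x^6/720 - x^5/20 + 5 x^4/8 - 10 x^3/3 + 15 x^2/2 - 6 x + 1


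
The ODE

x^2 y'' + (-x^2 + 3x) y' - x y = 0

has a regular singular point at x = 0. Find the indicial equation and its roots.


Divide by x^2 to reach normal form y'' + P_1(x) y' + P_2(x) y = 0 with P_1(x) = -1 + 3/x and P_2(x) = -1/x.
x = 0 is a singular point because the y'-coefficient -1 + 3/x has a pole at x = 0 and the y-coefficient -1/x has a pole at x = 0.
It is a regular singular point because x P_1(x) = p(x) = 3 - x and x^2 P_2(x) = q(x) = -x are polynomials, hence analytic at x = 0.
p(0) = 3,  q(0) = 0.
Indicial equation: r(r-1) + p(0) r + q(0) = 0, i.e. r^2 + (p(0) - 1) r + q(0) = 0, i.e. r^2 + 2 r = 0.
Discriminant: (2)^2 - 4(0) = 4, so r = (-2 ± 2)/2.
Solving: r_1 = 0, r_2 = -2.

indicial: r^2 + 2 r = 0; roots r_1 = 0, r_2 = -2


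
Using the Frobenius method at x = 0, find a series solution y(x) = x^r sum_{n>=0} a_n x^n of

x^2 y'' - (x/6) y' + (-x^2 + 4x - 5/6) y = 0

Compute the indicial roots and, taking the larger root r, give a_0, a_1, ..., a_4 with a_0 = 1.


Write in Frobenius form y'' + (p(x)/x) y' + (q(x)/x^2) y = 0:
  p(x) = -1/6,  q(x) = -x^2 + 4x - 5/6.
Indicial equation: r(r-1) + (-1/6) r + (-5/6) = 0 -> roots r_1 = 5/3, r_2 = -1/2.
Take r = r_1 = 5/3. Let y(x) = x^r sum_{n>=0} a_n x^n with a_0 = 1.
Substitute y = x^r sum a_n x^n and match x^{r+n}. The recurrence is
  D(n) a_n + 4 a_{n-1} - 1 a_{n-2} = 0,  where D(n) = (r+n)(r+n-1) + (-1/6)(r+n) + (-5/6).
  a_n = [-4 a_{n-1} + 1 a_{n-2}] / D(n).
Since the indicial polynomial factors as (r - r_1)(r - r_2), D(n) = (r_1 + n - r_1)(r_1 + n - r_2) = n(n + 13/6).
Evaluating step by step (a_0 = 1):
  n = 1: D(1) = 1(1 + 13/6) = 19/6; numerator = -4(1) = -4; a_1 = (-4)/(19/6) = -24/19
  n = 2: D(2) = 2(2 + 13/6) = 25/3; numerator = -4(-24/19) + 1(1) = 115/19; a_2 = (115/19)/(25/3) = 69/95
  n = 3: D(3) = 3(3 + 13/6) = 31/2; numerator = -4(69/95) + 1(-24/19) = -396/95; a_3 = (-396/95)/(31/2) = -792/2945
  n = 4: D(4) = 4(4 + 13/6) = 74/3; numerator = -4(-792/2945) + 1(69/95) = 5307/2945; a_4 = (5307/2945)/(74/3) = 15921/217930

r = 5/3; a_0 = 1; a_1 = -24/19; a_2 = 69/95; a_3 = -792/2945; a_4 = 15921/217930


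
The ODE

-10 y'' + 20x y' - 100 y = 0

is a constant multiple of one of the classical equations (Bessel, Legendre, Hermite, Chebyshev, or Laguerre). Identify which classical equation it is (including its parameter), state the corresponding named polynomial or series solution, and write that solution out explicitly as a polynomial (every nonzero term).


All three coefficients share the factor -10; dividing through by -10 gives  y'' - 2x y' + 10 y = 0.
This matches the Hermite equation y'' - 2x y' + 2n y = 0 with 2n = 10, so n = 5; the polynomial solution is H_5(x).
With y = sum_k a_k x^k, matching x^k gives (k+2)(k+1) a_{k+2} = 2(k - n) a_k = 2(k - 5) a_k. The right side vanishes at k = 5, so the series with the parity of 5 terminates at degree 5.
Standard normalization: leading coefficient of H_n is 2^n, so a_5 = 2^5 = 32. Work downward with a_k = (k+1)(k+2) a_{k+2} / (2(k - n)):
  a_3 = (4)(5)(32) / (2(3 - 5)) = 640/(-4) = -160
  a_1 = (2)(3)(-160) / (2(1 - 5)) = -960/(-8) = 120
Hence H_5(x) = 32 x^5 - 160 x^3 + 120 x.

H_5(x); series = 32 x^5 - 160 x^3 + 120 x


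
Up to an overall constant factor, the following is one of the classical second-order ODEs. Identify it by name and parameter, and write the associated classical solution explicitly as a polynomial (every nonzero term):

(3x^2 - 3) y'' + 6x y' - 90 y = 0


All three coefficients share the factor -3; dividing through by -3 gives  (1 - x^2) y'' - 2x y' + 30 y = 0.
This matches the Legendre equation (1 - x^2) y'' - 2x y' + n(n+1) y = 0 (note the -2x y' term) with n(n+1) = 30, so n = 5; the polynomial solution is P_5(x).
With y = sum_k a_k x^k, matching x^k gives (k+2)(k+1) a_{k+2} = [k(k+1) - n(n+1)] a_k = (k - 5)(k + 6) a_k. The right side vanishes at k = 5, so the series with the parity of 5 terminates at degree 5.
Standard normalization (P_n(1) = 1): leading coefficient (2n)!/(2^n (n!)^2) = 3628800/(32*14400) = 63/8, so a_5 = 63/8. Work downward with a_k = (k+1)(k+2) a_{k+2} / ((k - 5)(k + 6)):
  a_3 = (4)(5)(63/8) / ((3 - 5)(3 + 6)) = (315/2)/(-18) = -35/4
  a_1 = (2)(3)(-35/4) / ((1 - 5)(1 + 6)) = (-105/2)/(-28) = 15/8
Hence P_5(x) = 63 x^5/8 - 35 x^3/4 + 15 x/8.

P_5(x); series = 63 x^5/8 - 35 x^3/4 + 15 x/8


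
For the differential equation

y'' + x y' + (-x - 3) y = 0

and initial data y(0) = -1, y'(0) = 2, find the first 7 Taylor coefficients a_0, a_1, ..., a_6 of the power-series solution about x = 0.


Ansatz: y(x) = sum_{n>=0} a_n x^n, so y'(x) = sum_{n>=1} n a_n x^(n-1) and y''(x) = sum_{n>=2} n(n-1) a_n x^(n-2).
Substitute into P(x) y'' + Q(x) y' + R(x) y = 0 with P(x) = 1, Q(x) = x, R(x) = -x - 3, and match powers of x.
Initial conditions: a_0 = -1, a_1 = 2.
Setting the coefficient of each power of x to zero and solving order by order (substituting the coefficients already found):
  x^0: 2 a_2 - 3 a_0 = 0  ->  2 a_2 = 3 a_0 = -3  ->  a_2 = -3/2
  x^1: 6 a_3 - 2 a_1 - a_0 = 0  ->  6 a_3 = 2 a_1 + a_0 = 3  ->  a_3 = 1/2
  x^2: 12 a_4 - a_2 - a_1 = 0  ->  12 a_4 = a_2 + a_1 = 1/2  ->  a_4 = 1/24
  x^3: 20 a_5 - a_2 = 0  ->  20 a_5 = a_2 = -3/2  ->  a_5 = -3/40
  x^4: 30 a_6 + a_4 - a_3 = 0  ->  30 a_6 = -a_4 + a_3 = 11/24  ->  a_6 = 11/720
Truncated series: y(x) = -1 + 2 x - (3/2) x^2 + (1/2) x^3 + (1/24) x^4 - (3/40) x^5 + (11/720) x^6 + O(x^7).

a_0 = -1; a_1 = 2; a_2 = -3/2; a_3 = 1/2; a_4 = 1/24; a_5 = -3/40; a_6 = 11/720


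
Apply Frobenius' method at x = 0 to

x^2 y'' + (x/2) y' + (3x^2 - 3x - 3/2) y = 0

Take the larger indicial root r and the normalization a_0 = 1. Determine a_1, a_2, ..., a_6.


Write in Frobenius form y'' + (p(x)/x) y' + (q(x)/x^2) y = 0:
  p(x) = 1/2,  q(x) = 3x^2 - 3x - 3/2.
Indicial equation: r(r-1) + (1/2) r + (-3/2) = 0 -> roots r_1 = 3/2, r_2 = -1.
Take r = r_1 = 3/2. Let y(x) = x^r sum_{n>=0} a_n x^n with a_0 = 1.
Substitute y = x^r sum a_n x^n and match x^{r+n}. The recurrence is
  D(n) a_n - 3 a_{n-1} + 3 a_{n-2} = 0,  where D(n) = (r+n)(r+n-1) + (1/2)(r+n) + (-3/2).
  a_n = [3 a_{n-1} - 3 a_{n-2}] / D(n).
Since the indicial polynomial factors as (r - r_1)(r - r_2), D(n) = (r_1 + n - r_1)(r_1 + n - r_2) = n(n + 5/2).
Evaluating step by step (a_0 = 1):
  n = 1: D(1) = 1(1 + 5/2) = 7/2; numerator = 3(1) = 3; a_1 = (3)/(7/2) = 6/7
  n = 2: D(2) = 2(2 + 5/2) = 9; numerator = 3(6/7) - 3(1) = -3/7; a_2 = (-3/7)/(9) = -1/21
  n = 3: D(3) = 3(3 + 5/2) = 33/2; numerator = 3(-1/21) - 3(6/7) = -19/7; a_3 = (-19/7)/(33/2) = -38/231
  n = 4: D(4) = 4(4 + 5/2) = 26; numerator = 3(-38/231) - 3(-1/21) = -27/77; a_4 = (-27/77)/(26) = -27/2002
  n = 5: D(5) = 5(5 + 5/2) = 75/2; numerator = 3(-27/2002) - 3(-38/231) = 907/2002; a_5 = (907/2002)/(75/2) = 907/75075
  n = 6: D(6) = 6(6 + 5/2) = 51; numerator = 3(907/75075) - 3(-27/2002) = 349/4550; a_6 = (349/4550)/(51) = 349/232050

r = 3/2; a_0 = 1; a_1 = 6/7; a_2 = -1/21; a_3 = -38/231; a_4 = -27/2002; a_5 = 907/75075; a_6 = 349/232050


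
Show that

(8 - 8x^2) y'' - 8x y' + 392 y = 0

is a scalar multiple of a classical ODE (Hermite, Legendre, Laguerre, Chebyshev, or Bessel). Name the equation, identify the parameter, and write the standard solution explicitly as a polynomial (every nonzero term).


All three coefficients share the factor 8; dividing through by 8 gives  (1 - x^2) y'' - x y' + 49 y = 0.
This matches the Chebyshev equation (1 - x^2) y'' - x y' + n^2 y = 0 (note the -x y' term, not -2x y') with n^2 = 49, so n = 7; the polynomial solution is T_7(x).
With y = sum_k a_k x^k, matching x^k gives (k+2)(k+1) a_{k+2} = (k^2 - n^2) a_k = (k - 7)(k + 7) a_k. The right side vanishes at k = 7, so the series with the parity of 7 terminates at degree 7.
Standard normalization: leading coefficient of T_n is 2^(n-1), so a_7 = 2^6 = 64. Work downward with a_k = (k+1)(k+2) a_{k+2} / ((k - 7)(k + 7)):
  a_5 = (6)(7)(64) / ((5 - 7)(5 + 7)) = 2688/(-24) = -112
  a_3 = (4)(5)(-112) / ((3 - 7)(3 + 7)) = -2240/(-40) = 56
  a_1 = (2)(3)(56) / ((1 - 7)(1 + 7)) = 336/(-48) = -7
Hence T_7(x) = 64 x^7 - 112 x^5 + 56 x^3 - 7 x.

T_7(x); series = 64 x^7 - 112 x^5 + 56 x^3 - 7 x


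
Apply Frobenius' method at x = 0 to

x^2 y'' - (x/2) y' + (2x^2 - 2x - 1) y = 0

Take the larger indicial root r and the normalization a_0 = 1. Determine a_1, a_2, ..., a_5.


Write in Frobenius form y'' + (p(x)/x) y' + (q(x)/x^2) y = 0:
  p(x) = -1/2,  q(x) = 2x^2 - 2x - 1.
Indicial equation: r(r-1) + (-1/2) r + (-1) = 0 -> roots r_1 = 2, r_2 = -1/2.
Take r = r_1 = 2. Let y(x) = x^r sum_{n>=0} a_n x^n with a_0 = 1.
Substitute y = x^r sum a_n x^n and match x^{r+n}. The recurrence is
  D(n) a_n - 2 a_{n-1} + 2 a_{n-2} = 0,  where D(n) = (r+n)(r+n-1) + (-1/2)(r+n) + (-1).
  a_n = [2 a_{n-1} - 2 a_{n-2}] / D(n).
Since the indicial polynomial factors as (r - r_1)(r - r_2), D(n) = (r_1 + n - r_1)(r_1 + n - r_2) = n(n + 5/2).
Evaluating step by step (a_0 = 1):
  n = 1: D(1) = 1(1 + 5/2) = 7/2; numerator = 2(1) = 2; a_1 = (2)/(7/2) = 4/7
  n = 2: D(2) = 2(2 + 5/2) = 9; numerator = 2(4/7) - 2(1) = -6/7; a_2 = (-6/7)/(9) = -2/21
  n = 3: D(3) = 3(3 + 5/2) = 33/2; numerator = 2(-2/21) - 2(4/7) = -4/3; a_3 = (-4/3)/(33/2) = -8/99
  n = 4: D(4) = 4(4 + 5/2) = 26; numerator = 2(-8/99) - 2(-2/21) = 20/693; a_4 = (20/693)/(26) = 10/9009
  n = 5: D(5) = 5(5 + 5/2) = 75/2; numerator = 2(10/9009) - 2(-8/99) = 164/1001; a_5 = (164/1001)/(75/2) = 328/75075

r = 2; a_0 = 1; a_1 = 4/7; a_2 = -2/21; a_3 = -8/99; a_4 = 10/9009; a_5 = 328/75075


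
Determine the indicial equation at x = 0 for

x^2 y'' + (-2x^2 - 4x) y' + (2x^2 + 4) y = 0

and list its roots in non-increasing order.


Divide by x^2 to reach normal form y'' + P_1(x) y' + P_2(x) y = 0 with P_1(x) = -2 - 4/x and P_2(x) = 2 + 4/x^2.
x = 0 is a singular point because the y'-coefficient -2 - 4/x has a pole at x = 0 and the y-coefficient 2 + 4/x^2 has a pole at x = 0.
It is a regular singular point because x P_1(x) = p(x) = -2x - 4 and x^2 P_2(x) = q(x) = 2x^2 + 4 are polynomials, hence analytic at x = 0.
p(0) = -4,  q(0) = 4.
Indicial equation: r(r-1) + p(0) r + q(0) = 0, i.e. r^2 + (p(0) - 1) r + q(0) = 0, i.e. r^2 - 5 r + 4 = 0.
Discriminant: (-5)^2 - 4(4) = 9, so r = (5 ± 3)/2.
Solving: r_1 = 4, r_2 = 1.

indicial: r^2 - 5 r + 4 = 0; roots r_1 = 4, r_2 = 1


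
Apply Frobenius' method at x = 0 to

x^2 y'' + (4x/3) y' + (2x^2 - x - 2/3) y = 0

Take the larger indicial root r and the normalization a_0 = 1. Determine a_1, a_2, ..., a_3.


Write in Frobenius form y'' + (p(x)/x) y' + (q(x)/x^2) y = 0:
  p(x) = 4/3,  q(x) = 2x^2 - x - 2/3.
Indicial equation: r(r-1) + (4/3) r + (-2/3) = 0 -> roots r_1 = 2/3, r_2 = -1.
Take r = r_1 = 2/3. Let y(x) = x^r sum_{n>=0} a_n x^n with a_0 = 1.
Substitute y = x^r sum a_n x^n and match x^{r+n}. The recurrence is
  D(n) a_n - 1 a_{n-1} + 2 a_{n-2} = 0,  where D(n) = (r+n)(r+n-1) + (4/3)(r+n) + (-2/3).
  a_n = [1 a_{n-1} - 2 a_{n-2}] / D(n).
Since the indicial polynomial factors as (r - r_1)(r - r_2), D(n) = (r_1 + n - r_1)(r_1 + n - r_2) = n(n + 5/3).
Evaluating step by step (a_0 = 1):
  n = 1: D(1) = 1(1 + 5/3) = 8/3; numerator = 1(1) = 1; a_1 = (1)/(8/3) = 3/8
  n = 2: D(2) = 2(2 + 5/3) = 22/3; numerator = 1(3/8) - 2(1) = -13/8; a_2 = (-13/8)/(22/3) = -39/176
  n = 3: D(3) = 3(3 + 5/3) = 14; numerator = 1(-39/176) - 2(3/8) = -171/176; a_3 = (-171/176)/(14) = -171/2464

r = 2/3; a_0 = 1; a_1 = 3/8; a_2 = -39/176; a_3 = -171/2464


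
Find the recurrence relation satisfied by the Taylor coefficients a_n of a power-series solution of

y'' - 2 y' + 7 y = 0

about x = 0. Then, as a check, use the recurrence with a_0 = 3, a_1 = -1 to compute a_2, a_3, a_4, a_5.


Substitute y = sum_n a_n x^n.
y''(x) has coefficient (n+2)(n+1) a_{n+2} at x^n;
-2 y'(x) has coefficient -2 (n+1) a_{n+1} at x^n;
7 y(x) has coefficient 7 a_n at x^n.
Matching x^n: (n+2)(n+1) a_{n+2} - 2 (n+1) a_{n+1} + 7 a_n = 0.
Thus a_{n+2} = [2 (n+1) a_{n+1} - 7 a_n] / ((n+1)(n+2)).

Check with a_0 = 3, a_1 = -1 (apply the recurrence for n = 0, 1, 2, 3): a_0 = 3, a_1 = -1, a_2 = -23/2, a_3 = -13/2, a_4 = 83/24, a_5 = 439/120.

a_(n+2) = [2 (n+1) a_(n+1) - 7 a_n] / ((n+1)(n+2)); check: a_0 = 3, a_1 = -1, a_2 = -23/2, a_3 = -13/2, a_4 = 83/24, a_5 = 439/120


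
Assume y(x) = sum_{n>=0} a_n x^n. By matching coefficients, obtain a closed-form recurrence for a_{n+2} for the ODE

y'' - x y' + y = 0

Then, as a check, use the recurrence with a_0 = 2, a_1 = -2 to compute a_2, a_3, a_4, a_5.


Substitute y = sum_n a_n x^n.
y''(x) has coefficient (n+2)(n+1) a_{n+2} at x^n;
-x y'(x) has coefficient -n a_n at x^n (shift);
y(x) has coefficient 1 a_n at x^n.
Matching x^n: (n+2)(n+1) a_{n+2} + (-n + 1) a_n = 0.
Thus a_{n+2} = (n - 1) / ((n+1)(n+2)) * a_n.

Check with a_0 = 2, a_1 = -2 (apply the recurrence for n = 0, 1, 2, 3): a_0 = 2, a_1 = -2, a_2 = -1, a_3 = 0, a_4 = -1/12, a_5 = 0.

a_(n+2) = (n - 1) / ((n+1)(n+2)) * a_n; check: a_0 = 2, a_1 = -2, a_2 = -1, a_3 = 0, a_4 = -1/12, a_5 = 0


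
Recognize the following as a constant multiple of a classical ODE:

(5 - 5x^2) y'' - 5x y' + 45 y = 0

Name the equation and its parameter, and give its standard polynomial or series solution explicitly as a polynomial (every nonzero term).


All three coefficients share the factor 5; dividing through by 5 gives  (1 - x^2) y'' - x y' + 9 y = 0.
This matches the Chebyshev equation (1 - x^2) y'' - x y' + n^2 y = 0 (note the -x y' term, not -2x y') with n^2 = 9, so n = 3; the polynomial solution is T_3(x).
With y = sum_k a_k x^k, matching x^k gives (k+2)(k+1) a_{k+2} = (k^2 - n^2) a_k = (k - 3)(k + 3) a_k. The right side vanishes at k = 3, so the series with the parity of 3 terminates at degree 3.
Standard normalization: leading coefficient of T_n is 2^(n-1), so a_3 = 2^2 = 4. Work downward with a_k = (k+1)(k+2) a_{k+2} / ((k - 3)(k + 3)):
  a_1 = (2)(3)(4) / ((1 - 3)(1 + 3)) = 24/(-8) = -3
Hence T_3(x) = 4 x^3 - 3 x.

T_3(x); series = 4 x^3 - 3 x


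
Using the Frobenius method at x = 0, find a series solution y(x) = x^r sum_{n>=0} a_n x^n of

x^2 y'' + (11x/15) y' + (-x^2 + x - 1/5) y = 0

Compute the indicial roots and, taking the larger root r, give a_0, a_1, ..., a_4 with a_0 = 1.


Write in Frobenius form y'' + (p(x)/x) y' + (q(x)/x^2) y = 0:
  p(x) = 11/15,  q(x) = -x^2 + x - 1/5.
Indicial equation: r(r-1) + (11/15) r + (-1/5) = 0 -> roots r_1 = 3/5, r_2 = -1/3.
Take r = r_1 = 3/5. Let y(x) = x^r sum_{n>=0} a_n x^n with a_0 = 1.
Substitute y = x^r sum a_n x^n and match x^{r+n}. The recurrence is
  D(n) a_n + 1 a_{n-1} - 1 a_{n-2} = 0,  where D(n) = (r+n)(r+n-1) + (11/15)(r+n) + (-1/5).
  a_n = [-1 a_{n-1} + 1 a_{n-2}] / D(n).
Since the indicial polynomial factors as (r - r_1)(r - r_2), D(n) = (r_1 + n - r_1)(r_1 + n - r_2) = n(n + 14/15).
Evaluating step by step (a_0 = 1):
  n = 1: D(1) = 1(1 + 14/15) = 29/15; numerator = -1(1) = -1; a_1 = (-1)/(29/15) = -15/29
  n = 2: D(2) = 2(2 + 14/15) = 88/15; numerator = -1(-15/29) + 1(1) = 44/29; a_2 = (44/29)/(88/15) = 15/58
  n = 3: D(3) = 3(3 + 14/15) = 59/5; numerator = -1(15/58) + 1(-15/29) = -45/58; a_3 = (-45/58)/(59/5) = -225/3422
  n = 4: D(4) = 4(4 + 14/15) = 296/15; numerator = -1(-225/3422) + 1(15/58) = 555/1711; a_4 = (555/1711)/(296/15) = 225/13688

r = 3/5; a_0 = 1; a_1 = -15/29; a_2 = 15/58; a_3 = -225/3422; a_4 = 225/13688


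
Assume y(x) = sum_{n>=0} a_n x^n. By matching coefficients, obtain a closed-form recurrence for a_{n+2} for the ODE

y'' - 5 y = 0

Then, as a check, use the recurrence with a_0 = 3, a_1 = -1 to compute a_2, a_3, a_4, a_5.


Substitute y = sum_n a_n x^n into y'' + (const) y = 0.
y''(x) = sum_{n>=0} (n+2)(n+1) a_{n+2} x^n.
The ODE becomes sum_n [(n+2)(n+1) a_{n+2} - 5 a_n] x^n = 0.
Setting each coefficient to zero gives the recurrence:
  (n+2)(n+1) a_{n+2} - 5 a_n = 0,
  a_{n+2} = 5 / ((n+1)(n+2)) a_n.

Check with a_0 = 3, a_1 = -1 (apply the recurrence for n = 0, 1, 2, 3): a_0 = 3, a_1 = -1, a_2 = 15/2, a_3 = -5/6, a_4 = 25/8, a_5 = -5/24.

a_{n+2} = 5/((n+1)(n+2)) * a_n; check: a_0 = 3, a_1 = -1, a_2 = 15/2, a_3 = -5/6, a_4 = 25/8, a_5 = -5/24


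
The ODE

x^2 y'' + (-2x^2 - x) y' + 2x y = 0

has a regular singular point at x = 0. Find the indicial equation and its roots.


Divide by x^2 to reach normal form y'' + P_1(x) y' + P_2(x) y = 0 with P_1(x) = -2 - 1/x and P_2(x) = 2/x.
x = 0 is a singular point because the y'-coefficient -2 - 1/x has a pole at x = 0 and the y-coefficient 2/x has a pole at x = 0.
It is a regular singular point because x P_1(x) = p(x) = -2x - 1 and x^2 P_2(x) = q(x) = 2x are polynomials, hence analytic at x = 0.
p(0) = -1,  q(0) = 0.
Indicial equation: r(r-1) + p(0) r + q(0) = 0, i.e. r^2 + (p(0) - 1) r + q(0) = 0, i.e. r^2 - 2 r = 0.
Discriminant: (-2)^2 - 4(0) = 4, so r = (2 ± 2)/2.
Solving: r_1 = 2, r_2 = 0.

indicial: r^2 - 2 r = 0; roots r_1 = 2, r_2 = 0


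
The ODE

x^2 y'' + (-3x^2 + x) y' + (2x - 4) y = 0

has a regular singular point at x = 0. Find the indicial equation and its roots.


Divide by x^2 to reach normal form y'' + P_1(x) y' + P_2(x) y = 0 with P_1(x) = -3 + 1/x and P_2(x) = 2/x - 4/x^2.
x = 0 is a singular point because the y'-coefficient -3 + 1/x has a pole at x = 0 and the y-coefficient 2/x - 4/x^2 has a pole at x = 0.
It is a regular singular point because x P_1(x) = p(x) = 1 - 3x and x^2 P_2(x) = q(x) = 2x - 4 are polynomials, hence analytic at x = 0.
p(0) = 1,  q(0) = -4.
Indicial equation: r(r-1) + p(0) r + q(0) = 0, i.e. r^2 + (p(0) - 1) r + q(0) = 0, i.e. r^2 - 4 = 0.
Discriminant: (0)^2 - 4(-4) = 16, so r = (0 ± 4)/2.
Solving: r_1 = 2, r_2 = -2.

indicial: r^2 - 4 = 0; roots r_1 = 2, r_2 = -2


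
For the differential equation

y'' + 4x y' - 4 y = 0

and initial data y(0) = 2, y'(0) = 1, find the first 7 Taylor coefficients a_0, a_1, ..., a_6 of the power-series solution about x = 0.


Ansatz: y(x) = sum_{n>=0} a_n x^n, so y'(x) = sum_{n>=1} n a_n x^(n-1) and y''(x) = sum_{n>=2} n(n-1) a_n x^(n-2).
Substitute into P(x) y'' + Q(x) y' + R(x) y = 0 with P(x) = 1, Q(x) = 4x, R(x) = -4, and match powers of x.
Initial conditions: a_0 = 2, a_1 = 1.
Setting the coefficient of each power of x to zero and solving order by order (substituting the coefficients already found):
  x^0: 2 a_2 - 4 a_0 = 0  ->  2 a_2 = 4 a_0 = 8  ->  a_2 = 4
  x^1: 6 a_3 = 0  ->  a_3 = 0
  x^2: 12 a_4 + 4 a_2 = 0  ->  12 a_4 = -4 a_2 = -16  ->  a_4 = -4/3
  x^3: 20 a_5 + 8 a_3 = 0  ->  20 a_5 = -8 a_3 = 0  ->  a_5 = 0
  x^4: 30 a_6 + 12 a_4 = 0  ->  30 a_6 = -12 a_4 = 16  ->  a_6 = 8/15
Truncated series: y(x) = 2 + x + 4 x^2 - (4/3) x^4 + (8/15) x^6 + O(x^7).

a_0 = 2; a_1 = 1; a_2 = 4; a_3 = 0; a_4 = -4/3; a_5 = 0; a_6 = 8/15


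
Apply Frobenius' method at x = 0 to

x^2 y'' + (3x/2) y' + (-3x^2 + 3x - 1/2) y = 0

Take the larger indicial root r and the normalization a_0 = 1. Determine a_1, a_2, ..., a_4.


Write in Frobenius form y'' + (p(x)/x) y' + (q(x)/x^2) y = 0:
  p(x) = 3/2,  q(x) = -3x^2 + 3x - 1/2.
Indicial equation: r(r-1) + (3/2) r + (-1/2) = 0 -> roots r_1 = 1/2, r_2 = -1.
Take r = r_1 = 1/2. Let y(x) = x^r sum_{n>=0} a_n x^n with a_0 = 1.
Substitute y = x^r sum a_n x^n and match x^{r+n}. The recurrence is
  D(n) a_n + 3 a_{n-1} - 3 a_{n-2} = 0,  where D(n) = (r+n)(r+n-1) + (3/2)(r+n) + (-1/2).
  a_n = [-3 a_{n-1} + 3 a_{n-2}] / D(n).
Since the indicial polynomial factors as (r - r_1)(r - r_2), D(n) = (r_1 + n - r_1)(r_1 + n - r_2) = n(n + 3/2).
Evaluating step by step (a_0 = 1):
  n = 1: D(1) = 1(1 + 3/2) = 5/2; numerator = -3(1) = -3; a_1 = (-3)/(5/2) = -6/5
  n = 2: D(2) = 2(2 + 3/2) = 7; numerator = -3(-6/5) + 3(1) = 33/5; a_2 = (33/5)/(7) = 33/35
  n = 3: D(3) = 3(3 + 3/2) = 27/2; numerator = -3(33/35) + 3(-6/5) = -45/7; a_3 = (-45/7)/(27/2) = -10/21
  n = 4: D(4) = 4(4 + 3/2) = 22; numerator = -3(-10/21) + 3(33/35) = 149/35; a_4 = (149/35)/(22) = 149/770

r = 1/2; a_0 = 1; a_1 = -6/5; a_2 = 33/35; a_3 = -10/21; a_4 = 149/770


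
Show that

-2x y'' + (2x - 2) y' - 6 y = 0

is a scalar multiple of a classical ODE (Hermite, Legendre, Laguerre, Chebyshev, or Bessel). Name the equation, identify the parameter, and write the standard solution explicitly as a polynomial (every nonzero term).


All three coefficients share the factor -2; dividing through by -2 gives  x y'' + (1 - x) y' + 3 y = 0.
This matches the Laguerre equation x y'' + (1 - x) y' + n y = 0 with n = 3; the polynomial solution is L_3(x).
With y = sum_k a_k x^k, matching x^k gives (k+1)k a_{k+1} + (k+1) a_{k+1} - k a_k + n a_k = 0, i.e. (k+1)^2 a_{k+1} = (k - n) a_k = (k - 3) a_k. The right side vanishes at k = 3, so the series terminates at degree 3.
Standard normalization L_n(0) = 1 gives a_0 = 1. Work upward with a_{k+1} = (k - 3) a_k / (k+1)^2:
  a_1 = (0 - 3)(1) / 1^2 = -3/1 = -3
  a_2 = (1 - 3)(-3) / 2^2 = 6/4 = 3/2
  a_3 = (2 - 3)(3/2) / 3^2 = (-3/2)/9 = -1/6
Hence L_3(x) = -x^3/6 + 3 x^2/2 - 3 x + 1.

L_3(x); series = -x^3/6 + 3 x^2/2 - 3 x + 1


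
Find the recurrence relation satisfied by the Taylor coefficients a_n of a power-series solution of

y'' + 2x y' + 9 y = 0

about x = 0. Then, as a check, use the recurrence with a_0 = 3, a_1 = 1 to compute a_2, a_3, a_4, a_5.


Substitute y = sum_n a_n x^n.
y''(x) has coefficient (n+2)(n+1) a_{n+2} at x^n;
2 x y'(x) has coefficient 2 n a_n at x^n (shift);
9 y(x) has coefficient 9 a_n at x^n.
Matching x^n: (n+2)(n+1) a_{n+2} + (2n + 9) a_n = 0.
Thus a_{n+2} = (-2n - 9) / ((n+1)(n+2)) * a_n.

Check with a_0 = 3, a_1 = 1 (apply the recurrence for n = 0, 1, 2, 3): a_0 = 3, a_1 = 1, a_2 = -27/2, a_3 = -11/6, a_4 = 117/8, a_5 = 11/8.

a_(n+2) = (-2n - 9) / ((n+1)(n+2)) * a_n; check: a_0 = 3, a_1 = 1, a_2 = -27/2, a_3 = -11/6, a_4 = 117/8, a_5 = 11/8


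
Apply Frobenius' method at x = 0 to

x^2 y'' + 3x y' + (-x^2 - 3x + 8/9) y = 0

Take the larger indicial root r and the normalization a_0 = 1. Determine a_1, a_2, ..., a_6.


Write in Frobenius form y'' + (p(x)/x) y' + (q(x)/x^2) y = 0:
  p(x) = 3,  q(x) = -x^2 - 3x + 8/9.
Indicial equation: r(r-1) + (3) r + (8/9) = 0 -> roots r_1 = -2/3, r_2 = -4/3.
Take r = r_1 = -2/3. Let y(x) = x^r sum_{n>=0} a_n x^n with a_0 = 1.
Substitute y = x^r sum a_n x^n and match x^{r+n}. The recurrence is
  D(n) a_n - 3 a_{n-1} - 1 a_{n-2} = 0,  where D(n) = (r+n)(r+n-1) + (3)(r+n) + (8/9).
  a_n = [3 a_{n-1} + 1 a_{n-2}] / D(n).
Since the indicial polynomial factors as (r - r_1)(r - r_2), D(n) = (r_1 + n - r_1)(r_1 + n - r_2) = n(n + 2/3).
Evaluating step by step (a_0 = 1):
  n = 1: D(1) = 1(1 + 2/3) = 5/3; numerator = 3(1) = 3; a_1 = (3)/(5/3) = 9/5
  n = 2: D(2) = 2(2 + 2/3) = 16/3; numerator = 3(9/5) + 1(1) = 32/5; a_2 = (32/5)/(16/3) = 6/5
  n = 3: D(3) = 3(3 + 2/3) = 11; numerator = 3(6/5) + 1(9/5) = 27/5; a_3 = (27/5)/(11) = 27/55
  n = 4: D(4) = 4(4 + 2/3) = 56/3; numerator = 3(27/55) + 1(6/5) = 147/55; a_4 = (147/55)/(56/3) = 63/440
  n = 5: D(5) = 5(5 + 2/3) = 85/3; numerator = 3(63/440) + 1(27/55) = 81/88; a_5 = (81/88)/(85/3) = 243/7480
  n = 6: D(6) = 6(6 + 2/3) = 40; numerator = 3(243/7480) + 1(63/440) = 45/187; a_6 = (45/187)/(40) = 9/1496

r = -2/3; a_0 = 1; a_1 = 9/5; a_2 = 6/5; a_3 = 27/55; a_4 = 63/440; a_5 = 243/7480; a_6 = 9/1496


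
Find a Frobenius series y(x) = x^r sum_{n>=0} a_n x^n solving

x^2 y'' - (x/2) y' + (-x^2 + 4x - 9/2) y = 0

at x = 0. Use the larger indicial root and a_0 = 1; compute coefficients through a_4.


Write in Frobenius form y'' + (p(x)/x) y' + (q(x)/x^2) y = 0:
  p(x) = -1/2,  q(x) = -x^2 + 4x - 9/2.
Indicial equation: r(r-1) + (-1/2) r + (-9/2) = 0 -> roots r_1 = 3, r_2 = -3/2.
Take r = r_1 = 3. Let y(x) = x^r sum_{n>=0} a_n x^n with a_0 = 1.
Substitute y = x^r sum a_n x^n and match x^{r+n}. The recurrence is
  D(n) a_n + 4 a_{n-1} - 1 a_{n-2} = 0,  where D(n) = (r+n)(r+n-1) + (-1/2)(r+n) + (-9/2).
  a_n = [-4 a_{n-1} + 1 a_{n-2}] / D(n).
Since the indicial polynomial factors as (r - r_1)(r - r_2), D(n) = (r_1 + n - r_1)(r_1 + n - r_2) = n(n + 9/2).
Evaluating step by step (a_0 = 1):
  n = 1: D(1) = 1(1 + 9/2) = 11/2; numerator = -4(1) = -4; a_1 = (-4)/(11/2) = -8/11
  n = 2: D(2) = 2(2 + 9/2) = 13; numerator = -4(-8/11) + 1(1) = 43/11; a_2 = (43/11)/(13) = 43/143
  n = 3: D(3) = 3(3 + 9/2) = 45/2; numerator = -4(43/143) + 1(-8/11) = -276/143; a_3 = (-276/143)/(45/2) = -184/2145
  n = 4: D(4) = 4(4 + 9/2) = 34; numerator = -4(-184/2145) + 1(43/143) = 1381/2145; a_4 = (1381/2145)/(34) = 1381/72930

r = 3; a_0 = 1; a_1 = -8/11; a_2 = 43/143; a_3 = -184/2145; a_4 = 1381/72930


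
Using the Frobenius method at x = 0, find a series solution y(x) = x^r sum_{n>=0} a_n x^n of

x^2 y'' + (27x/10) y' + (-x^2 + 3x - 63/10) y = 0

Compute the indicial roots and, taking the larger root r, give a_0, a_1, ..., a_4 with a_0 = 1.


Write in Frobenius form y'' + (p(x)/x) y' + (q(x)/x^2) y = 0:
  p(x) = 27/10,  q(x) = -x^2 + 3x - 63/10.
Indicial equation: r(r-1) + (27/10) r + (-63/10) = 0 -> roots r_1 = 9/5, r_2 = -7/2.
Take r = r_1 = 9/5. Let y(x) = x^r sum_{n>=0} a_n x^n with a_0 = 1.
Substitute y = x^r sum a_n x^n and match x^{r+n}. The recurrence is
  D(n) a_n + 3 a_{n-1} - 1 a_{n-2} = 0,  where D(n) = (r+n)(r+n-1) + (27/10)(r+n) + (-63/10).
  a_n = [-3 a_{n-1} + 1 a_{n-2}] / D(n).
Since the indicial polynomial factors as (r - r_1)(r - r_2), D(n) = (r_1 + n - r_1)(r_1 + n - r_2) = n(n + 53/10).
Evaluating step by step (a_0 = 1):
  n = 1: D(1) = 1(1 + 53/10) = 63/10; numerator = -3(1) = -3; a_1 = (-3)/(63/10) = -10/21
  n = 2: D(2) = 2(2 + 53/10) = 73/5; numerator = -3(-10/21) + 1(1) = 17/7; a_2 = (17/7)/(73/5) = 85/511
  n = 3: D(3) = 3(3 + 53/10) = 249/10; numerator = -3(85/511) + 1(-10/21) = -1495/1533; a_3 = (-1495/1533)/(249/10) = -14950/381717
  n = 4: D(4) = 4(4 + 53/10) = 186/5; numerator = -3(-14950/381717) + 1(85/511) = 36115/127239; a_4 = (36115/127239)/(186/5) = 5825/763434

r = 9/5; a_0 = 1; a_1 = -10/21; a_2 = 85/511; a_3 = -14950/381717; a_4 = 5825/763434


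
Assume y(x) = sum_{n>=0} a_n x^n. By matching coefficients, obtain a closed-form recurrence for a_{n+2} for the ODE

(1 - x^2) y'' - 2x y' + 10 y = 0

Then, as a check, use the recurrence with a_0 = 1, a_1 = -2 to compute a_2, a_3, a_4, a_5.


Substitute y = sum_n a_n x^n.
(1 - 1 x^2) y'' contributes (n+2)(n+1) a_{n+2} - n(n-1) a_n at x^n.
-2 x y'(x) contributes -2 n a_n at x^n.
10 y(x) contributes 10 a_n at x^n.
Matching x^n: (n+2)(n+1) a_{n+2} + (-n(n-1) - 2 n + 10) a_n = 0.
Thus a_{n+2} = (n(n-1) + 2 n - 10) / ((n+1)(n+2)) * a_n.

Check with a_0 = 1, a_1 = -2 (apply the recurrence for n = 0, 1, 2, 3): a_0 = 1, a_1 = -2, a_2 = -5, a_3 = 8/3, a_4 = 5/3, a_5 = 4/15.

a_(n+2) = (n(n-1) + 2 n - 10) / ((n+1)(n+2)) * a_n; check: a_0 = 1, a_1 = -2, a_2 = -5, a_3 = 8/3, a_4 = 5/3, a_5 = 4/15
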